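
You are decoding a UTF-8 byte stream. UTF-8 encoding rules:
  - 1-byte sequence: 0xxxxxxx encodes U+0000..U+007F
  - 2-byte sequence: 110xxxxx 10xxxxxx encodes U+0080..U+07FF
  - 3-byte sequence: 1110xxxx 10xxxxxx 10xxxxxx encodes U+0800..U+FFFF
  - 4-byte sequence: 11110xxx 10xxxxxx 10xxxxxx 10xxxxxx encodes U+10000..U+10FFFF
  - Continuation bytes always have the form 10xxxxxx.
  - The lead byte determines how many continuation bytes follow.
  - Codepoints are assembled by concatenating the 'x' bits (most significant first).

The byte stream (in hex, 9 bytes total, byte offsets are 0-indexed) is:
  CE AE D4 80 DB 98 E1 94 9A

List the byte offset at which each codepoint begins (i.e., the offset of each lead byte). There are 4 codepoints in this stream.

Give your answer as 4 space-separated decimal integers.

Byte[0]=CE: 2-byte lead, need 1 cont bytes. acc=0xE
Byte[1]=AE: continuation. acc=(acc<<6)|0x2E=0x3AE
Completed: cp=U+03AE (starts at byte 0)
Byte[2]=D4: 2-byte lead, need 1 cont bytes. acc=0x14
Byte[3]=80: continuation. acc=(acc<<6)|0x00=0x500
Completed: cp=U+0500 (starts at byte 2)
Byte[4]=DB: 2-byte lead, need 1 cont bytes. acc=0x1B
Byte[5]=98: continuation. acc=(acc<<6)|0x18=0x6D8
Completed: cp=U+06D8 (starts at byte 4)
Byte[6]=E1: 3-byte lead, need 2 cont bytes. acc=0x1
Byte[7]=94: continuation. acc=(acc<<6)|0x14=0x54
Byte[8]=9A: continuation. acc=(acc<<6)|0x1A=0x151A
Completed: cp=U+151A (starts at byte 6)

Answer: 0 2 4 6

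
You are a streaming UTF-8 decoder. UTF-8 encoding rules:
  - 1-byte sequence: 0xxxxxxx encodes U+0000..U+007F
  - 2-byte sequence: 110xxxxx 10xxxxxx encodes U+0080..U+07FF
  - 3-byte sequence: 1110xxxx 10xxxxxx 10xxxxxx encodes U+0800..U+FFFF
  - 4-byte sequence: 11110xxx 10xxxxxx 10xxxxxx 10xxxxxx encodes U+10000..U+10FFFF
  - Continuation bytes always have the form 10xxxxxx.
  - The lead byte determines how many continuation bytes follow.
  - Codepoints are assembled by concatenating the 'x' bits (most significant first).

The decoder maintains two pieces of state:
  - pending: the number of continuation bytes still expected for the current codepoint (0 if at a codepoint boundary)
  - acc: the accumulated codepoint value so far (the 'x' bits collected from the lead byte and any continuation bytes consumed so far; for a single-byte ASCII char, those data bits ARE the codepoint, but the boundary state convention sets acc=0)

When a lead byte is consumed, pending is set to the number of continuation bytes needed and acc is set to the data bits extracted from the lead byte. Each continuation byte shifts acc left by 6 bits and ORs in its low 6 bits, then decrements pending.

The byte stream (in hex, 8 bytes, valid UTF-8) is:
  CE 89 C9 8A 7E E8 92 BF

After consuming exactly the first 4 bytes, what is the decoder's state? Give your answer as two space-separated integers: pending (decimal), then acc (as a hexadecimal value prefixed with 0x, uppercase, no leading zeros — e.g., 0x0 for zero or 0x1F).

Byte[0]=CE: 2-byte lead. pending=1, acc=0xE
Byte[1]=89: continuation. acc=(acc<<6)|0x09=0x389, pending=0
Byte[2]=C9: 2-byte lead. pending=1, acc=0x9
Byte[3]=8A: continuation. acc=(acc<<6)|0x0A=0x24A, pending=0

Answer: 0 0x24A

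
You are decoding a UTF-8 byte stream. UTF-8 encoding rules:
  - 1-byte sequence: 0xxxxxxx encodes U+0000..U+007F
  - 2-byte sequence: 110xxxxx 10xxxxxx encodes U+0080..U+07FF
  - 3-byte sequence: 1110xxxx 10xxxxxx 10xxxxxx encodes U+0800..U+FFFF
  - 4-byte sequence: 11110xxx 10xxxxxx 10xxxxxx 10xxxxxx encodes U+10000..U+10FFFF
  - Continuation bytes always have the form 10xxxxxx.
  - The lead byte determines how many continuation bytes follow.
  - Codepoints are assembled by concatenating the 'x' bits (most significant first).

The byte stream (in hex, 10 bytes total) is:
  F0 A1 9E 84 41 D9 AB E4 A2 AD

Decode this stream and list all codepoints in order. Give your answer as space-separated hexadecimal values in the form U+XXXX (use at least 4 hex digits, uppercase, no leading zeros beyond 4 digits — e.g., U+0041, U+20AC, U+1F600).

Byte[0]=F0: 4-byte lead, need 3 cont bytes. acc=0x0
Byte[1]=A1: continuation. acc=(acc<<6)|0x21=0x21
Byte[2]=9E: continuation. acc=(acc<<6)|0x1E=0x85E
Byte[3]=84: continuation. acc=(acc<<6)|0x04=0x21784
Completed: cp=U+21784 (starts at byte 0)
Byte[4]=41: 1-byte ASCII. cp=U+0041
Byte[5]=D9: 2-byte lead, need 1 cont bytes. acc=0x19
Byte[6]=AB: continuation. acc=(acc<<6)|0x2B=0x66B
Completed: cp=U+066B (starts at byte 5)
Byte[7]=E4: 3-byte lead, need 2 cont bytes. acc=0x4
Byte[8]=A2: continuation. acc=(acc<<6)|0x22=0x122
Byte[9]=AD: continuation. acc=(acc<<6)|0x2D=0x48AD
Completed: cp=U+48AD (starts at byte 7)

Answer: U+21784 U+0041 U+066B U+48AD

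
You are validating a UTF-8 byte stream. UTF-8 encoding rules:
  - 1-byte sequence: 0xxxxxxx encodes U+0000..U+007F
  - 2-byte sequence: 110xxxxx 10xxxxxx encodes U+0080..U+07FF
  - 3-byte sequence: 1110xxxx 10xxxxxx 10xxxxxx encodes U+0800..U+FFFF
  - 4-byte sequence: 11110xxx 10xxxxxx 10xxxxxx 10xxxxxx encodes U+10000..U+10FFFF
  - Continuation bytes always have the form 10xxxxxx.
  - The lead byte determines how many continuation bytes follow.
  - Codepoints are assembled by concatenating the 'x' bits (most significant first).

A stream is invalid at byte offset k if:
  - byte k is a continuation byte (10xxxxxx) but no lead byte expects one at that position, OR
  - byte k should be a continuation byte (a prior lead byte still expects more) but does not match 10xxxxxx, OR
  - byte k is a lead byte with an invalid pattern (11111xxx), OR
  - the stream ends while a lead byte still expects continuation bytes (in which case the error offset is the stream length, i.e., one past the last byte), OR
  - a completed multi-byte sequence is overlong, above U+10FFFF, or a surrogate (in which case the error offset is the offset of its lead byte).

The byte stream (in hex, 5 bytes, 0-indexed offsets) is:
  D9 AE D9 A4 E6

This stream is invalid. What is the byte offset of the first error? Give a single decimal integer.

Answer: 5

Derivation:
Byte[0]=D9: 2-byte lead, need 1 cont bytes. acc=0x19
Byte[1]=AE: continuation. acc=(acc<<6)|0x2E=0x66E
Completed: cp=U+066E (starts at byte 0)
Byte[2]=D9: 2-byte lead, need 1 cont bytes. acc=0x19
Byte[3]=A4: continuation. acc=(acc<<6)|0x24=0x664
Completed: cp=U+0664 (starts at byte 2)
Byte[4]=E6: 3-byte lead, need 2 cont bytes. acc=0x6
Byte[5]: stream ended, expected continuation. INVALID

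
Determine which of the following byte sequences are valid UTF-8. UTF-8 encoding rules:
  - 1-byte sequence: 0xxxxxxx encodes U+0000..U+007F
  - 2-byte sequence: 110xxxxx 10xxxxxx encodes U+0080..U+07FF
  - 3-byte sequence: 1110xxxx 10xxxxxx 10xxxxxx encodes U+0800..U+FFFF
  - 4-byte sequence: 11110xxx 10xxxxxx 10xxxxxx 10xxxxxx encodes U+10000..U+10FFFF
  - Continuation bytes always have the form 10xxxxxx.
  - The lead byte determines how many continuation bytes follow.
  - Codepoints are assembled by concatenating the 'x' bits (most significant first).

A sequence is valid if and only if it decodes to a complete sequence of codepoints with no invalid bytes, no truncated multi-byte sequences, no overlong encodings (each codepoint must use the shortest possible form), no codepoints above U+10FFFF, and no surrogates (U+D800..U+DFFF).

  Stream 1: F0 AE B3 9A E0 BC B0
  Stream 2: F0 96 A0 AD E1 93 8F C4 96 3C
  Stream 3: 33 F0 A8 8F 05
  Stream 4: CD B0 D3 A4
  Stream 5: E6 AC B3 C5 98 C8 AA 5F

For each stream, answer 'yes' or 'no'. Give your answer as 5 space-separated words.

Stream 1: decodes cleanly. VALID
Stream 2: decodes cleanly. VALID
Stream 3: error at byte offset 4. INVALID
Stream 4: decodes cleanly. VALID
Stream 5: decodes cleanly. VALID

Answer: yes yes no yes yes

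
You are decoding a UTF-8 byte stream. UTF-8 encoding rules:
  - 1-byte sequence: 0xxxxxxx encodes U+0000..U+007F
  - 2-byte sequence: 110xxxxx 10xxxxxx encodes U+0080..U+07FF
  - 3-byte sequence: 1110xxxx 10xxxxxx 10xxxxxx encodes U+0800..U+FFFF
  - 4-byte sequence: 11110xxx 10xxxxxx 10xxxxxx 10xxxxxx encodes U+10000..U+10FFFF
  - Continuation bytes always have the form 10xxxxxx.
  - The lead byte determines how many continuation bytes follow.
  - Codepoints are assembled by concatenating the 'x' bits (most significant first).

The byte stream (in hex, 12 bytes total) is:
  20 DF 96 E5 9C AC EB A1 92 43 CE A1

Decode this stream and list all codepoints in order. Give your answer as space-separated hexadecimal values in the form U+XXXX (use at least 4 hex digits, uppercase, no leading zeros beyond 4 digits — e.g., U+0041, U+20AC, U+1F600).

Answer: U+0020 U+07D6 U+572C U+B852 U+0043 U+03A1

Derivation:
Byte[0]=20: 1-byte ASCII. cp=U+0020
Byte[1]=DF: 2-byte lead, need 1 cont bytes. acc=0x1F
Byte[2]=96: continuation. acc=(acc<<6)|0x16=0x7D6
Completed: cp=U+07D6 (starts at byte 1)
Byte[3]=E5: 3-byte lead, need 2 cont bytes. acc=0x5
Byte[4]=9C: continuation. acc=(acc<<6)|0x1C=0x15C
Byte[5]=AC: continuation. acc=(acc<<6)|0x2C=0x572C
Completed: cp=U+572C (starts at byte 3)
Byte[6]=EB: 3-byte lead, need 2 cont bytes. acc=0xB
Byte[7]=A1: continuation. acc=(acc<<6)|0x21=0x2E1
Byte[8]=92: continuation. acc=(acc<<6)|0x12=0xB852
Completed: cp=U+B852 (starts at byte 6)
Byte[9]=43: 1-byte ASCII. cp=U+0043
Byte[10]=CE: 2-byte lead, need 1 cont bytes. acc=0xE
Byte[11]=A1: continuation. acc=(acc<<6)|0x21=0x3A1
Completed: cp=U+03A1 (starts at byte 10)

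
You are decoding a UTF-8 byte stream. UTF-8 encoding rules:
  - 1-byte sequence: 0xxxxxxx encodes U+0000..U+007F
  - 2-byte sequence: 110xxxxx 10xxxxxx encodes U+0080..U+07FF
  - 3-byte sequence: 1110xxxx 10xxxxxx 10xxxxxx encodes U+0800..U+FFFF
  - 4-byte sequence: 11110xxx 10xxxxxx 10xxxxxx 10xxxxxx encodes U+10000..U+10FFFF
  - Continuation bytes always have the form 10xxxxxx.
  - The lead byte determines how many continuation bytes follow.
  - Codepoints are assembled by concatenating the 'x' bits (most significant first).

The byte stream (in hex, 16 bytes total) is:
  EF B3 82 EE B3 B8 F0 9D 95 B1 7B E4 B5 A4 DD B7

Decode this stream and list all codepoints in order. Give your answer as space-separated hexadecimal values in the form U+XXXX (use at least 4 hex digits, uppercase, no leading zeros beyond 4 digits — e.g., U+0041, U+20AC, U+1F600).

Answer: U+FCC2 U+ECF8 U+1D571 U+007B U+4D64 U+0777

Derivation:
Byte[0]=EF: 3-byte lead, need 2 cont bytes. acc=0xF
Byte[1]=B3: continuation. acc=(acc<<6)|0x33=0x3F3
Byte[2]=82: continuation. acc=(acc<<6)|0x02=0xFCC2
Completed: cp=U+FCC2 (starts at byte 0)
Byte[3]=EE: 3-byte lead, need 2 cont bytes. acc=0xE
Byte[4]=B3: continuation. acc=(acc<<6)|0x33=0x3B3
Byte[5]=B8: continuation. acc=(acc<<6)|0x38=0xECF8
Completed: cp=U+ECF8 (starts at byte 3)
Byte[6]=F0: 4-byte lead, need 3 cont bytes. acc=0x0
Byte[7]=9D: continuation. acc=(acc<<6)|0x1D=0x1D
Byte[8]=95: continuation. acc=(acc<<6)|0x15=0x755
Byte[9]=B1: continuation. acc=(acc<<6)|0x31=0x1D571
Completed: cp=U+1D571 (starts at byte 6)
Byte[10]=7B: 1-byte ASCII. cp=U+007B
Byte[11]=E4: 3-byte lead, need 2 cont bytes. acc=0x4
Byte[12]=B5: continuation. acc=(acc<<6)|0x35=0x135
Byte[13]=A4: continuation. acc=(acc<<6)|0x24=0x4D64
Completed: cp=U+4D64 (starts at byte 11)
Byte[14]=DD: 2-byte lead, need 1 cont bytes. acc=0x1D
Byte[15]=B7: continuation. acc=(acc<<6)|0x37=0x777
Completed: cp=U+0777 (starts at byte 14)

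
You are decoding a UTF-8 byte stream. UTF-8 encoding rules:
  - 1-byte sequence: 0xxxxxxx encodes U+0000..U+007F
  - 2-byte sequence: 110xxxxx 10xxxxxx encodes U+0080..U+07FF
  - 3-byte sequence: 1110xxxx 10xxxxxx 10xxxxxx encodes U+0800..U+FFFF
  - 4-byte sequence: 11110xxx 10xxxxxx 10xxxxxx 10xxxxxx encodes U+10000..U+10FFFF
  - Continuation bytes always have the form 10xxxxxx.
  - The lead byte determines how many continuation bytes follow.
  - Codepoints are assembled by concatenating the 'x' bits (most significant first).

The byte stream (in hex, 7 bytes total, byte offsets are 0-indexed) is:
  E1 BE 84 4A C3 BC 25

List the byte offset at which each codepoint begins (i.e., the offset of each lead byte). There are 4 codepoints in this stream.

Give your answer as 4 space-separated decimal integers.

Byte[0]=E1: 3-byte lead, need 2 cont bytes. acc=0x1
Byte[1]=BE: continuation. acc=(acc<<6)|0x3E=0x7E
Byte[2]=84: continuation. acc=(acc<<6)|0x04=0x1F84
Completed: cp=U+1F84 (starts at byte 0)
Byte[3]=4A: 1-byte ASCII. cp=U+004A
Byte[4]=C3: 2-byte lead, need 1 cont bytes. acc=0x3
Byte[5]=BC: continuation. acc=(acc<<6)|0x3C=0xFC
Completed: cp=U+00FC (starts at byte 4)
Byte[6]=25: 1-byte ASCII. cp=U+0025

Answer: 0 3 4 6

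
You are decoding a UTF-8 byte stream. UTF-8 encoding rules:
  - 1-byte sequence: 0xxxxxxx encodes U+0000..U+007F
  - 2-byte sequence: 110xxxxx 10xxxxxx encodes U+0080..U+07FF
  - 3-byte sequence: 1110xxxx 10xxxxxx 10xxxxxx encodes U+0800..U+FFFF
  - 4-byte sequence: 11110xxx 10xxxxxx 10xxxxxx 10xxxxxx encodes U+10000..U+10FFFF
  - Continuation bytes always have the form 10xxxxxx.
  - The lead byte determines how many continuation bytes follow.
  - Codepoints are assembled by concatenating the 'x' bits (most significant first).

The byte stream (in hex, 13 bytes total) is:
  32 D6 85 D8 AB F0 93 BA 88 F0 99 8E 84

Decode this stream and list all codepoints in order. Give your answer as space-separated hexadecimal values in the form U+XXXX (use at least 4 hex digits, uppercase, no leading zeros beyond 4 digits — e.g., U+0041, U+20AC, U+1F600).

Answer: U+0032 U+0585 U+062B U+13E88 U+19384

Derivation:
Byte[0]=32: 1-byte ASCII. cp=U+0032
Byte[1]=D6: 2-byte lead, need 1 cont bytes. acc=0x16
Byte[2]=85: continuation. acc=(acc<<6)|0x05=0x585
Completed: cp=U+0585 (starts at byte 1)
Byte[3]=D8: 2-byte lead, need 1 cont bytes. acc=0x18
Byte[4]=AB: continuation. acc=(acc<<6)|0x2B=0x62B
Completed: cp=U+062B (starts at byte 3)
Byte[5]=F0: 4-byte lead, need 3 cont bytes. acc=0x0
Byte[6]=93: continuation. acc=(acc<<6)|0x13=0x13
Byte[7]=BA: continuation. acc=(acc<<6)|0x3A=0x4FA
Byte[8]=88: continuation. acc=(acc<<6)|0x08=0x13E88
Completed: cp=U+13E88 (starts at byte 5)
Byte[9]=F0: 4-byte lead, need 3 cont bytes. acc=0x0
Byte[10]=99: continuation. acc=(acc<<6)|0x19=0x19
Byte[11]=8E: continuation. acc=(acc<<6)|0x0E=0x64E
Byte[12]=84: continuation. acc=(acc<<6)|0x04=0x19384
Completed: cp=U+19384 (starts at byte 9)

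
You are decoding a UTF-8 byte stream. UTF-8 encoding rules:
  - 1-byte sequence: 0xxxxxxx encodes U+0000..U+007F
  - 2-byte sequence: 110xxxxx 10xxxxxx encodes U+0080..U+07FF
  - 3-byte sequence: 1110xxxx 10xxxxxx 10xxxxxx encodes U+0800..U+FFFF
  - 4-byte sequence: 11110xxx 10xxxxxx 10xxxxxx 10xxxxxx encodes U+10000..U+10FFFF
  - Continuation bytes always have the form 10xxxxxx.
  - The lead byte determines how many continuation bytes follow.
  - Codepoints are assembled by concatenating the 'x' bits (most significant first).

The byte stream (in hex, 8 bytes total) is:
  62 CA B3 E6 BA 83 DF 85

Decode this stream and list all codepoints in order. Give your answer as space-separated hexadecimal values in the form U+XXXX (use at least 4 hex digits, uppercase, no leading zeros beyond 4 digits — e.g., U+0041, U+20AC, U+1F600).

Byte[0]=62: 1-byte ASCII. cp=U+0062
Byte[1]=CA: 2-byte lead, need 1 cont bytes. acc=0xA
Byte[2]=B3: continuation. acc=(acc<<6)|0x33=0x2B3
Completed: cp=U+02B3 (starts at byte 1)
Byte[3]=E6: 3-byte lead, need 2 cont bytes. acc=0x6
Byte[4]=BA: continuation. acc=(acc<<6)|0x3A=0x1BA
Byte[5]=83: continuation. acc=(acc<<6)|0x03=0x6E83
Completed: cp=U+6E83 (starts at byte 3)
Byte[6]=DF: 2-byte lead, need 1 cont bytes. acc=0x1F
Byte[7]=85: continuation. acc=(acc<<6)|0x05=0x7C5
Completed: cp=U+07C5 (starts at byte 6)

Answer: U+0062 U+02B3 U+6E83 U+07C5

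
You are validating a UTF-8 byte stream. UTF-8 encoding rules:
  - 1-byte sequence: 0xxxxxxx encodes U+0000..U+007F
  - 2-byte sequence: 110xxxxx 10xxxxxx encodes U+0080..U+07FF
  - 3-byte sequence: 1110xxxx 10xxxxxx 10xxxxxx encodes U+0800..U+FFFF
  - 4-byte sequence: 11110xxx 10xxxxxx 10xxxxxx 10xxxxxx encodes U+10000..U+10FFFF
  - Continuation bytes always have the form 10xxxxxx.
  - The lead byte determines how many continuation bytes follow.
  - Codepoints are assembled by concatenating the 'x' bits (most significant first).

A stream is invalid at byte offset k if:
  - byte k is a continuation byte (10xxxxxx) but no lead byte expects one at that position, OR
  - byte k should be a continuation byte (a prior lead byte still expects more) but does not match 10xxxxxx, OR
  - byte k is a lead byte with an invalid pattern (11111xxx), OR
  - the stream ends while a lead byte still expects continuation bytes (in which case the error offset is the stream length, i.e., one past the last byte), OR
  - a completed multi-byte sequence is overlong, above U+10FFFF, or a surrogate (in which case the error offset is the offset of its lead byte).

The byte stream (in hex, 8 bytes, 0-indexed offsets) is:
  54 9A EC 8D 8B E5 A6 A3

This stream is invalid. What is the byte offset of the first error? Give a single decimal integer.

Answer: 1

Derivation:
Byte[0]=54: 1-byte ASCII. cp=U+0054
Byte[1]=9A: INVALID lead byte (not 0xxx/110x/1110/11110)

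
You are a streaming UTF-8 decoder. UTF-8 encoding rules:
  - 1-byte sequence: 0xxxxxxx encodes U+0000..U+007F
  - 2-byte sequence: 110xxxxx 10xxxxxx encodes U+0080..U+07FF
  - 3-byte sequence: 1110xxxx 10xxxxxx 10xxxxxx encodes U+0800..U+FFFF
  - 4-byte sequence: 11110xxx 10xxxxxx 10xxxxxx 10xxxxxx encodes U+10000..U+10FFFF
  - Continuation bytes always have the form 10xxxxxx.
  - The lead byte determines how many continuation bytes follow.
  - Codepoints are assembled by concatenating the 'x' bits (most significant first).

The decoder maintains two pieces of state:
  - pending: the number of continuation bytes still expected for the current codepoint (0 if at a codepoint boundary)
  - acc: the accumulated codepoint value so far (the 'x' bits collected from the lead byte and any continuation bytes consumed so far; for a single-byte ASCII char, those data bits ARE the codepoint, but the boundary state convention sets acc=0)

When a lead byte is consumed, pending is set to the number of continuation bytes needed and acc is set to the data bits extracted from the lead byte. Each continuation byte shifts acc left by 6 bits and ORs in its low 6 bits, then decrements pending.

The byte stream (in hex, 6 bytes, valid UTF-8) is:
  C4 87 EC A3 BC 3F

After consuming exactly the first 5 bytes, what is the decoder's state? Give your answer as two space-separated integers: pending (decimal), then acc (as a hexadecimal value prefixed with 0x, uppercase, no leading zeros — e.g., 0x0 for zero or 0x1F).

Answer: 0 0xC8FC

Derivation:
Byte[0]=C4: 2-byte lead. pending=1, acc=0x4
Byte[1]=87: continuation. acc=(acc<<6)|0x07=0x107, pending=0
Byte[2]=EC: 3-byte lead. pending=2, acc=0xC
Byte[3]=A3: continuation. acc=(acc<<6)|0x23=0x323, pending=1
Byte[4]=BC: continuation. acc=(acc<<6)|0x3C=0xC8FC, pending=0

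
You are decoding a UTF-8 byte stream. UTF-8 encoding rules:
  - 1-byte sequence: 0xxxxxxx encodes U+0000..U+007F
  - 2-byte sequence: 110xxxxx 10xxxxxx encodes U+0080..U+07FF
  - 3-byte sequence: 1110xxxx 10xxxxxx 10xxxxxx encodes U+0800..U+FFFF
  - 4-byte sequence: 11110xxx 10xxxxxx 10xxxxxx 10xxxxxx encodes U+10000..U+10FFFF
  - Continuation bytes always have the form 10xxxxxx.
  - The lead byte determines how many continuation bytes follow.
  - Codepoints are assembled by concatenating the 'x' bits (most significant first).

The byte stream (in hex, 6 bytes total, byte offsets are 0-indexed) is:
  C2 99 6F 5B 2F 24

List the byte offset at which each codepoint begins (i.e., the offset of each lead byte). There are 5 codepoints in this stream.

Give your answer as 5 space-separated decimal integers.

Byte[0]=C2: 2-byte lead, need 1 cont bytes. acc=0x2
Byte[1]=99: continuation. acc=(acc<<6)|0x19=0x99
Completed: cp=U+0099 (starts at byte 0)
Byte[2]=6F: 1-byte ASCII. cp=U+006F
Byte[3]=5B: 1-byte ASCII. cp=U+005B
Byte[4]=2F: 1-byte ASCII. cp=U+002F
Byte[5]=24: 1-byte ASCII. cp=U+0024

Answer: 0 2 3 4 5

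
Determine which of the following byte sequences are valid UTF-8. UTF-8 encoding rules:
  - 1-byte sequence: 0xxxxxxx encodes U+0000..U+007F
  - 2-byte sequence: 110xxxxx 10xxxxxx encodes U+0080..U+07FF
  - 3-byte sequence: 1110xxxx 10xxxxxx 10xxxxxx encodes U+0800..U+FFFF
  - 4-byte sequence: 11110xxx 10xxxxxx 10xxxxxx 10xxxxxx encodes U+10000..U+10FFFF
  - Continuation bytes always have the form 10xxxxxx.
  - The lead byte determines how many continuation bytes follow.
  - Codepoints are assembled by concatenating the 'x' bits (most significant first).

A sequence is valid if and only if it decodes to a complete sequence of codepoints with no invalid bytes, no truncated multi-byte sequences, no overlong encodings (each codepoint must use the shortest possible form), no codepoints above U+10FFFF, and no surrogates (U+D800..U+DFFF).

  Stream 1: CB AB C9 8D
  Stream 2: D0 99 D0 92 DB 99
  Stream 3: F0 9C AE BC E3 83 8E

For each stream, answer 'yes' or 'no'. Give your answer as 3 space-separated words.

Stream 1: decodes cleanly. VALID
Stream 2: decodes cleanly. VALID
Stream 3: decodes cleanly. VALID

Answer: yes yes yes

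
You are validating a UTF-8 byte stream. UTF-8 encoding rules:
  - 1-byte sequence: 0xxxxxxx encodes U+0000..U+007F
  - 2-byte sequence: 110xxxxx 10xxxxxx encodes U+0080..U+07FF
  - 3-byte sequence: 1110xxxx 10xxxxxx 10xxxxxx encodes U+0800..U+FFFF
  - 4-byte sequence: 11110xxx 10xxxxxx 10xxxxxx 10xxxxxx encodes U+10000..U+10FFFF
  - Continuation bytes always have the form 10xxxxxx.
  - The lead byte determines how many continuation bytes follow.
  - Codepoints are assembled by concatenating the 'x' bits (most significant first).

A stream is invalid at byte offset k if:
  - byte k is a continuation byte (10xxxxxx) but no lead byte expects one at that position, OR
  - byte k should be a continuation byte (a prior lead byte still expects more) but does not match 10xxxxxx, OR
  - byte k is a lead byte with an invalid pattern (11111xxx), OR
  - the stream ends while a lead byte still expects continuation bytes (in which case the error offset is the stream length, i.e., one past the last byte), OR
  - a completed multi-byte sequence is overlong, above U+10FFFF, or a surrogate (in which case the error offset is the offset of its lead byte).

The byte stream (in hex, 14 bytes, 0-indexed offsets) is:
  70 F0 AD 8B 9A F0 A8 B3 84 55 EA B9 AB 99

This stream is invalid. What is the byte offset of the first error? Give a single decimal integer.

Byte[0]=70: 1-byte ASCII. cp=U+0070
Byte[1]=F0: 4-byte lead, need 3 cont bytes. acc=0x0
Byte[2]=AD: continuation. acc=(acc<<6)|0x2D=0x2D
Byte[3]=8B: continuation. acc=(acc<<6)|0x0B=0xB4B
Byte[4]=9A: continuation. acc=(acc<<6)|0x1A=0x2D2DA
Completed: cp=U+2D2DA (starts at byte 1)
Byte[5]=F0: 4-byte lead, need 3 cont bytes. acc=0x0
Byte[6]=A8: continuation. acc=(acc<<6)|0x28=0x28
Byte[7]=B3: continuation. acc=(acc<<6)|0x33=0xA33
Byte[8]=84: continuation. acc=(acc<<6)|0x04=0x28CC4
Completed: cp=U+28CC4 (starts at byte 5)
Byte[9]=55: 1-byte ASCII. cp=U+0055
Byte[10]=EA: 3-byte lead, need 2 cont bytes. acc=0xA
Byte[11]=B9: continuation. acc=(acc<<6)|0x39=0x2B9
Byte[12]=AB: continuation. acc=(acc<<6)|0x2B=0xAE6B
Completed: cp=U+AE6B (starts at byte 10)
Byte[13]=99: INVALID lead byte (not 0xxx/110x/1110/11110)

Answer: 13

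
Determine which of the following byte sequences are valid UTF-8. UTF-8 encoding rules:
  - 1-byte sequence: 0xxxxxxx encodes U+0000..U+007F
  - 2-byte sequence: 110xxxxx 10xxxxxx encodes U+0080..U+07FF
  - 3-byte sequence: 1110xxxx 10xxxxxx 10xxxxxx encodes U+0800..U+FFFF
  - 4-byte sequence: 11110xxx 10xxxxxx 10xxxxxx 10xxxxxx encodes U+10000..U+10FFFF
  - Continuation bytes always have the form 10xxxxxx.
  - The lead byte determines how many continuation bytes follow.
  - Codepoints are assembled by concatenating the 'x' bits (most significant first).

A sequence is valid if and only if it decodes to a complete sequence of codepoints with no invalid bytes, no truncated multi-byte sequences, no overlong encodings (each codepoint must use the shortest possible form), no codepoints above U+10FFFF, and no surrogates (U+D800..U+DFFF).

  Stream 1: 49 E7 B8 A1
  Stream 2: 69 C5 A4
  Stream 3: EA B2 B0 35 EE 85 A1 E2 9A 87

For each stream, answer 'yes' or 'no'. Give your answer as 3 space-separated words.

Answer: yes yes yes

Derivation:
Stream 1: decodes cleanly. VALID
Stream 2: decodes cleanly. VALID
Stream 3: decodes cleanly. VALID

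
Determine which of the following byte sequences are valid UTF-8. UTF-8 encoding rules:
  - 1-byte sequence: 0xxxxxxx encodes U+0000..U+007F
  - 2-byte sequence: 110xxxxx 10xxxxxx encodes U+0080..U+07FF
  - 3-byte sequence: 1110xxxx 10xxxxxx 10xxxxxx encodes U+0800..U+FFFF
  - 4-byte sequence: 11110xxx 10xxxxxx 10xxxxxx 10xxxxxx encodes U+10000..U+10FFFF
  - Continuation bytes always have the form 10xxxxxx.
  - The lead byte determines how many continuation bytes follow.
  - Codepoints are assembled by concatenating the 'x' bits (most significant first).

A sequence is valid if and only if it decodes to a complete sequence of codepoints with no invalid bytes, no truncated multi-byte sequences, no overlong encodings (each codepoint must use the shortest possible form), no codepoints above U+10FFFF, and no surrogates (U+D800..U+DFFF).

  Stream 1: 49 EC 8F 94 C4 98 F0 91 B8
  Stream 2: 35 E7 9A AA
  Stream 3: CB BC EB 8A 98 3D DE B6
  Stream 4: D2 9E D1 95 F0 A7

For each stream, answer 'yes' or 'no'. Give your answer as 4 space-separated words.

Answer: no yes yes no

Derivation:
Stream 1: error at byte offset 9. INVALID
Stream 2: decodes cleanly. VALID
Stream 3: decodes cleanly. VALID
Stream 4: error at byte offset 6. INVALID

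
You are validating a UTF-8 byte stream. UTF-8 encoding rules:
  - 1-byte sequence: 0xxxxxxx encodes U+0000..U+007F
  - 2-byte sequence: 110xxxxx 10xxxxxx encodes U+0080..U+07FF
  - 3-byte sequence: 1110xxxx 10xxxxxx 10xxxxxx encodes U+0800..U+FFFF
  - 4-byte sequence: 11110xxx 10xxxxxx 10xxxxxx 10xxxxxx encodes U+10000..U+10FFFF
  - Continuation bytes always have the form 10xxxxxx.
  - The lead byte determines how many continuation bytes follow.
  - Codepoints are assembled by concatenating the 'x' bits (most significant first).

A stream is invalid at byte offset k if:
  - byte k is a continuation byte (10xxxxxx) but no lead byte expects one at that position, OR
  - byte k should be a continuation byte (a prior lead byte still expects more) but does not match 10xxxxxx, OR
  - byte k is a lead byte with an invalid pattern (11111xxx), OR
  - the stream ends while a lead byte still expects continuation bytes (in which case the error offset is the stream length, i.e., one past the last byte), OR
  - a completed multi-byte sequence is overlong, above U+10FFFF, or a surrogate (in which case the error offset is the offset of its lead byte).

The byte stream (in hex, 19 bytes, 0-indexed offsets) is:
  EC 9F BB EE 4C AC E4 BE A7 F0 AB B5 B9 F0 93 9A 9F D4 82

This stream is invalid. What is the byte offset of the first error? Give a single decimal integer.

Answer: 4

Derivation:
Byte[0]=EC: 3-byte lead, need 2 cont bytes. acc=0xC
Byte[1]=9F: continuation. acc=(acc<<6)|0x1F=0x31F
Byte[2]=BB: continuation. acc=(acc<<6)|0x3B=0xC7FB
Completed: cp=U+C7FB (starts at byte 0)
Byte[3]=EE: 3-byte lead, need 2 cont bytes. acc=0xE
Byte[4]=4C: expected 10xxxxxx continuation. INVALID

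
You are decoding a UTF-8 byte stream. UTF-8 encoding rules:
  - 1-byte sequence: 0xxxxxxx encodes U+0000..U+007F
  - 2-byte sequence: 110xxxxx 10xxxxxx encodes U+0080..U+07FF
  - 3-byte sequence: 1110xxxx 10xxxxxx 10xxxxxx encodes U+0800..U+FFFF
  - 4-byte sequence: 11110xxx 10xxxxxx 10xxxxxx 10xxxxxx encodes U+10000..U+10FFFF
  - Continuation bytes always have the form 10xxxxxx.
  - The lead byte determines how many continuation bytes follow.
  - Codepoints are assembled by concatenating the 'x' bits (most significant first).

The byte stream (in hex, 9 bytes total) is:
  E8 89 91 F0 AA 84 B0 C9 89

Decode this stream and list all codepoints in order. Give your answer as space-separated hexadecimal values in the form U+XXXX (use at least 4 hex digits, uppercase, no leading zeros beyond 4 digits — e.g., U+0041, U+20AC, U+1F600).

Answer: U+8251 U+2A130 U+0249

Derivation:
Byte[0]=E8: 3-byte lead, need 2 cont bytes. acc=0x8
Byte[1]=89: continuation. acc=(acc<<6)|0x09=0x209
Byte[2]=91: continuation. acc=(acc<<6)|0x11=0x8251
Completed: cp=U+8251 (starts at byte 0)
Byte[3]=F0: 4-byte lead, need 3 cont bytes. acc=0x0
Byte[4]=AA: continuation. acc=(acc<<6)|0x2A=0x2A
Byte[5]=84: continuation. acc=(acc<<6)|0x04=0xA84
Byte[6]=B0: continuation. acc=(acc<<6)|0x30=0x2A130
Completed: cp=U+2A130 (starts at byte 3)
Byte[7]=C9: 2-byte lead, need 1 cont bytes. acc=0x9
Byte[8]=89: continuation. acc=(acc<<6)|0x09=0x249
Completed: cp=U+0249 (starts at byte 7)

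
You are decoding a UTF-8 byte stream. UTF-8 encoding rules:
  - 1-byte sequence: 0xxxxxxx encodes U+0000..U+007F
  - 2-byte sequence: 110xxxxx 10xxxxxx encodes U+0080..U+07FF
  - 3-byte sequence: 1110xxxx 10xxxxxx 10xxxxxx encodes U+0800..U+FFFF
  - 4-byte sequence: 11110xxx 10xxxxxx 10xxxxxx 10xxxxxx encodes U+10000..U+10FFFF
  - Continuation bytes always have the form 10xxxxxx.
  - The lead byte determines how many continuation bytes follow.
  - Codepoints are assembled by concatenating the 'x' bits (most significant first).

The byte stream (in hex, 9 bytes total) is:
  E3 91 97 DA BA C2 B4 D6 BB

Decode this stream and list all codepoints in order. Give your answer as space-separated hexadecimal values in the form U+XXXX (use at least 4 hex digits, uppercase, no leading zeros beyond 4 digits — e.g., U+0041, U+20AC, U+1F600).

Byte[0]=E3: 3-byte lead, need 2 cont bytes. acc=0x3
Byte[1]=91: continuation. acc=(acc<<6)|0x11=0xD1
Byte[2]=97: continuation. acc=(acc<<6)|0x17=0x3457
Completed: cp=U+3457 (starts at byte 0)
Byte[3]=DA: 2-byte lead, need 1 cont bytes. acc=0x1A
Byte[4]=BA: continuation. acc=(acc<<6)|0x3A=0x6BA
Completed: cp=U+06BA (starts at byte 3)
Byte[5]=C2: 2-byte lead, need 1 cont bytes. acc=0x2
Byte[6]=B4: continuation. acc=(acc<<6)|0x34=0xB4
Completed: cp=U+00B4 (starts at byte 5)
Byte[7]=D6: 2-byte lead, need 1 cont bytes. acc=0x16
Byte[8]=BB: continuation. acc=(acc<<6)|0x3B=0x5BB
Completed: cp=U+05BB (starts at byte 7)

Answer: U+3457 U+06BA U+00B4 U+05BB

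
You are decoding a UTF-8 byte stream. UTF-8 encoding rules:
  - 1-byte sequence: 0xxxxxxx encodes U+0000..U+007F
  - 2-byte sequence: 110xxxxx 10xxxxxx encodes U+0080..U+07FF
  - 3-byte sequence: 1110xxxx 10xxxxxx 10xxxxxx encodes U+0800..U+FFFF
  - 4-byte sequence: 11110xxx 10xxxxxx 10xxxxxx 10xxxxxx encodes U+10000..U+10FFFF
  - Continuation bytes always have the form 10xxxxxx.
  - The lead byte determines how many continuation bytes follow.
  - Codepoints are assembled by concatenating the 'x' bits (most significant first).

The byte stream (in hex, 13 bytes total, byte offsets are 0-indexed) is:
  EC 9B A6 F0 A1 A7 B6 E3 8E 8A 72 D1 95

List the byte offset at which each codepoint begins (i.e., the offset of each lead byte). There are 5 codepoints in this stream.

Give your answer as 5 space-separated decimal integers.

Byte[0]=EC: 3-byte lead, need 2 cont bytes. acc=0xC
Byte[1]=9B: continuation. acc=(acc<<6)|0x1B=0x31B
Byte[2]=A6: continuation. acc=(acc<<6)|0x26=0xC6E6
Completed: cp=U+C6E6 (starts at byte 0)
Byte[3]=F0: 4-byte lead, need 3 cont bytes. acc=0x0
Byte[4]=A1: continuation. acc=(acc<<6)|0x21=0x21
Byte[5]=A7: continuation. acc=(acc<<6)|0x27=0x867
Byte[6]=B6: continuation. acc=(acc<<6)|0x36=0x219F6
Completed: cp=U+219F6 (starts at byte 3)
Byte[7]=E3: 3-byte lead, need 2 cont bytes. acc=0x3
Byte[8]=8E: continuation. acc=(acc<<6)|0x0E=0xCE
Byte[9]=8A: continuation. acc=(acc<<6)|0x0A=0x338A
Completed: cp=U+338A (starts at byte 7)
Byte[10]=72: 1-byte ASCII. cp=U+0072
Byte[11]=D1: 2-byte lead, need 1 cont bytes. acc=0x11
Byte[12]=95: continuation. acc=(acc<<6)|0x15=0x455
Completed: cp=U+0455 (starts at byte 11)

Answer: 0 3 7 10 11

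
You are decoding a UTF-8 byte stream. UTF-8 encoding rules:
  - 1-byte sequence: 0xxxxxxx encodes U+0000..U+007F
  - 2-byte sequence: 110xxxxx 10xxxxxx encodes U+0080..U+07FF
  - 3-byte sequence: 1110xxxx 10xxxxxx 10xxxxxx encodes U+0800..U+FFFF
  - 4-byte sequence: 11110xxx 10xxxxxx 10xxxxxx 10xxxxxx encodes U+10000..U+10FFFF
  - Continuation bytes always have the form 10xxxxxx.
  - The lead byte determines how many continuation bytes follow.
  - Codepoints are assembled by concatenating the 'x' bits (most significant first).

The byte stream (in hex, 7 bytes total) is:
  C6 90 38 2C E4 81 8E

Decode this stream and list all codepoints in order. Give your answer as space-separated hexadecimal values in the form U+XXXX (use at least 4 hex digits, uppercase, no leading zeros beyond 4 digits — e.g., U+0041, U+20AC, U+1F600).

Byte[0]=C6: 2-byte lead, need 1 cont bytes. acc=0x6
Byte[1]=90: continuation. acc=(acc<<6)|0x10=0x190
Completed: cp=U+0190 (starts at byte 0)
Byte[2]=38: 1-byte ASCII. cp=U+0038
Byte[3]=2C: 1-byte ASCII. cp=U+002C
Byte[4]=E4: 3-byte lead, need 2 cont bytes. acc=0x4
Byte[5]=81: continuation. acc=(acc<<6)|0x01=0x101
Byte[6]=8E: continuation. acc=(acc<<6)|0x0E=0x404E
Completed: cp=U+404E (starts at byte 4)

Answer: U+0190 U+0038 U+002C U+404E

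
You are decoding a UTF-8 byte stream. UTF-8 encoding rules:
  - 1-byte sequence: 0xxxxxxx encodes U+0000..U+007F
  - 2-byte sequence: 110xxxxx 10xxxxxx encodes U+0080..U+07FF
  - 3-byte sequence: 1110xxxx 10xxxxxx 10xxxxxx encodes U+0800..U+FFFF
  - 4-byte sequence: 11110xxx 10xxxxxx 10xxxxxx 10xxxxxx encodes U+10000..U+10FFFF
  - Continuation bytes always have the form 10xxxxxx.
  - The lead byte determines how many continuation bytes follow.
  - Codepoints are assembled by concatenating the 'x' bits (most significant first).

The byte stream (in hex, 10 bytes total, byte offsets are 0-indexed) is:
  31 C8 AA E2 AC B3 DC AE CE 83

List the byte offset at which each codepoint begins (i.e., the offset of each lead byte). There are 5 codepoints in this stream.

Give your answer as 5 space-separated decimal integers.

Answer: 0 1 3 6 8

Derivation:
Byte[0]=31: 1-byte ASCII. cp=U+0031
Byte[1]=C8: 2-byte lead, need 1 cont bytes. acc=0x8
Byte[2]=AA: continuation. acc=(acc<<6)|0x2A=0x22A
Completed: cp=U+022A (starts at byte 1)
Byte[3]=E2: 3-byte lead, need 2 cont bytes. acc=0x2
Byte[4]=AC: continuation. acc=(acc<<6)|0x2C=0xAC
Byte[5]=B3: continuation. acc=(acc<<6)|0x33=0x2B33
Completed: cp=U+2B33 (starts at byte 3)
Byte[6]=DC: 2-byte lead, need 1 cont bytes. acc=0x1C
Byte[7]=AE: continuation. acc=(acc<<6)|0x2E=0x72E
Completed: cp=U+072E (starts at byte 6)
Byte[8]=CE: 2-byte lead, need 1 cont bytes. acc=0xE
Byte[9]=83: continuation. acc=(acc<<6)|0x03=0x383
Completed: cp=U+0383 (starts at byte 8)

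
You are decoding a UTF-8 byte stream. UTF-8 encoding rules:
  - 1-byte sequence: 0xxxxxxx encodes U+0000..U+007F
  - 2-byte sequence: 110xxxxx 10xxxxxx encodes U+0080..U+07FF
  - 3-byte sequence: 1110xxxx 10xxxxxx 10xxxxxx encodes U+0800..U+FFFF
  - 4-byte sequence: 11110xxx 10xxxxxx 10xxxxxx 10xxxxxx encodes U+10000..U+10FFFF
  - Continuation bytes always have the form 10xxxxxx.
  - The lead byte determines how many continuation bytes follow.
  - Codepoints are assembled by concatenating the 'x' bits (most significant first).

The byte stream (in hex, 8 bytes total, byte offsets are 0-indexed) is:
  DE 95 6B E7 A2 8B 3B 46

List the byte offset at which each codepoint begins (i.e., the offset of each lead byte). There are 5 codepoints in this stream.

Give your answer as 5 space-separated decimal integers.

Answer: 0 2 3 6 7

Derivation:
Byte[0]=DE: 2-byte lead, need 1 cont bytes. acc=0x1E
Byte[1]=95: continuation. acc=(acc<<6)|0x15=0x795
Completed: cp=U+0795 (starts at byte 0)
Byte[2]=6B: 1-byte ASCII. cp=U+006B
Byte[3]=E7: 3-byte lead, need 2 cont bytes. acc=0x7
Byte[4]=A2: continuation. acc=(acc<<6)|0x22=0x1E2
Byte[5]=8B: continuation. acc=(acc<<6)|0x0B=0x788B
Completed: cp=U+788B (starts at byte 3)
Byte[6]=3B: 1-byte ASCII. cp=U+003B
Byte[7]=46: 1-byte ASCII. cp=U+0046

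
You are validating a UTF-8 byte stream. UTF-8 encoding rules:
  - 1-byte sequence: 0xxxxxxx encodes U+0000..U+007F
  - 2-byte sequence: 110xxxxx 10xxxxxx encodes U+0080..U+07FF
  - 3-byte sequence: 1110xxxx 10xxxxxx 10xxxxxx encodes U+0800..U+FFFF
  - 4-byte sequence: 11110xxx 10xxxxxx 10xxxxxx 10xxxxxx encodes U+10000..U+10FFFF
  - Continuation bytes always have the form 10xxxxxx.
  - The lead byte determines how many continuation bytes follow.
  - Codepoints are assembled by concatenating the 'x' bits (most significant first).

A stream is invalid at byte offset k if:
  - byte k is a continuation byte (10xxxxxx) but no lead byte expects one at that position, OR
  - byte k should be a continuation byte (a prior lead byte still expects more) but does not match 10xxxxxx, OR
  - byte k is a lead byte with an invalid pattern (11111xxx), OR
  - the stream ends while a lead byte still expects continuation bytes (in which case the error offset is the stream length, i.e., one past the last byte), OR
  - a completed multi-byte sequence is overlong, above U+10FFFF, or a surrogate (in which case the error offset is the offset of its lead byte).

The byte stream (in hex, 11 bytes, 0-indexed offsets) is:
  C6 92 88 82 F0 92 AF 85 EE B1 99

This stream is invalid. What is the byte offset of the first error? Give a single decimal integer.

Answer: 2

Derivation:
Byte[0]=C6: 2-byte lead, need 1 cont bytes. acc=0x6
Byte[1]=92: continuation. acc=(acc<<6)|0x12=0x192
Completed: cp=U+0192 (starts at byte 0)
Byte[2]=88: INVALID lead byte (not 0xxx/110x/1110/11110)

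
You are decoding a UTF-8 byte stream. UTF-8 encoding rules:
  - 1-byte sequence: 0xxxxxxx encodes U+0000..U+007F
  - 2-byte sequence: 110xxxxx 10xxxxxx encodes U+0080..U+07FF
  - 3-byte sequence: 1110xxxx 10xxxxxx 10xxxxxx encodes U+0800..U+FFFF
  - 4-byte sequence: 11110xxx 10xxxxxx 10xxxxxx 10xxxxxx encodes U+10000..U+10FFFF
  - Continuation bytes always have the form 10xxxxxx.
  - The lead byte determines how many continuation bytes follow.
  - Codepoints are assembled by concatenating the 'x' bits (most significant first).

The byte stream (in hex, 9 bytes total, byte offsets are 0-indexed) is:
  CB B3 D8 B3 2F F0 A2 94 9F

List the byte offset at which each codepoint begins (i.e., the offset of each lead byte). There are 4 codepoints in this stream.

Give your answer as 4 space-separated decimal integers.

Byte[0]=CB: 2-byte lead, need 1 cont bytes. acc=0xB
Byte[1]=B3: continuation. acc=(acc<<6)|0x33=0x2F3
Completed: cp=U+02F3 (starts at byte 0)
Byte[2]=D8: 2-byte lead, need 1 cont bytes. acc=0x18
Byte[3]=B3: continuation. acc=(acc<<6)|0x33=0x633
Completed: cp=U+0633 (starts at byte 2)
Byte[4]=2F: 1-byte ASCII. cp=U+002F
Byte[5]=F0: 4-byte lead, need 3 cont bytes. acc=0x0
Byte[6]=A2: continuation. acc=(acc<<6)|0x22=0x22
Byte[7]=94: continuation. acc=(acc<<6)|0x14=0x894
Byte[8]=9F: continuation. acc=(acc<<6)|0x1F=0x2251F
Completed: cp=U+2251F (starts at byte 5)

Answer: 0 2 4 5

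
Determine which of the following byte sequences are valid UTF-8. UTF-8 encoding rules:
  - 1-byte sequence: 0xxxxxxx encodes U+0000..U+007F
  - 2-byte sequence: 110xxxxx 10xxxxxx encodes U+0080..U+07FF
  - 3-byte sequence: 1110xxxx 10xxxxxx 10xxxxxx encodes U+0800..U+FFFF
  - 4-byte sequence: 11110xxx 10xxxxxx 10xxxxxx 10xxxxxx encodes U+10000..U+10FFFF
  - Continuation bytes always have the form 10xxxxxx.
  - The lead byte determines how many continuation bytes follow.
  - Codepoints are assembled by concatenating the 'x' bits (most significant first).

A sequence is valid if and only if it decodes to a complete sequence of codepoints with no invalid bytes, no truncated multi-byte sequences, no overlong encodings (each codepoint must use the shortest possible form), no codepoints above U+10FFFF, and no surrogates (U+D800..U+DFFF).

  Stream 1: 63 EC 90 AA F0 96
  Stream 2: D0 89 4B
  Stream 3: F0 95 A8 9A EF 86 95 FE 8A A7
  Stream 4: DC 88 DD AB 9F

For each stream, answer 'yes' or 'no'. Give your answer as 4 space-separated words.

Answer: no yes no no

Derivation:
Stream 1: error at byte offset 6. INVALID
Stream 2: decodes cleanly. VALID
Stream 3: error at byte offset 7. INVALID
Stream 4: error at byte offset 4. INVALID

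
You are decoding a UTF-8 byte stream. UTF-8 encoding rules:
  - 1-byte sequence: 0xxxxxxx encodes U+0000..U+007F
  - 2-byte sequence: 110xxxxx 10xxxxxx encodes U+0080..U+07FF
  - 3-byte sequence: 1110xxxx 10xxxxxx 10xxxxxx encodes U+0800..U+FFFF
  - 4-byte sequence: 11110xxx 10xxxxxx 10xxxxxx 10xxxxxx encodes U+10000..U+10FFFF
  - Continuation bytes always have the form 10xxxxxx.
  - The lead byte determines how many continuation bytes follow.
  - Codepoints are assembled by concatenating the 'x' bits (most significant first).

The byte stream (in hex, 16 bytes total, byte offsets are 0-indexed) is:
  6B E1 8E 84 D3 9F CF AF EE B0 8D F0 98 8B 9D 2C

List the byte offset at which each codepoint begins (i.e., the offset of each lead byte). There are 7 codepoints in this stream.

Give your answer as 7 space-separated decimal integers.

Byte[0]=6B: 1-byte ASCII. cp=U+006B
Byte[1]=E1: 3-byte lead, need 2 cont bytes. acc=0x1
Byte[2]=8E: continuation. acc=(acc<<6)|0x0E=0x4E
Byte[3]=84: continuation. acc=(acc<<6)|0x04=0x1384
Completed: cp=U+1384 (starts at byte 1)
Byte[4]=D3: 2-byte lead, need 1 cont bytes. acc=0x13
Byte[5]=9F: continuation. acc=(acc<<6)|0x1F=0x4DF
Completed: cp=U+04DF (starts at byte 4)
Byte[6]=CF: 2-byte lead, need 1 cont bytes. acc=0xF
Byte[7]=AF: continuation. acc=(acc<<6)|0x2F=0x3EF
Completed: cp=U+03EF (starts at byte 6)
Byte[8]=EE: 3-byte lead, need 2 cont bytes. acc=0xE
Byte[9]=B0: continuation. acc=(acc<<6)|0x30=0x3B0
Byte[10]=8D: continuation. acc=(acc<<6)|0x0D=0xEC0D
Completed: cp=U+EC0D (starts at byte 8)
Byte[11]=F0: 4-byte lead, need 3 cont bytes. acc=0x0
Byte[12]=98: continuation. acc=(acc<<6)|0x18=0x18
Byte[13]=8B: continuation. acc=(acc<<6)|0x0B=0x60B
Byte[14]=9D: continuation. acc=(acc<<6)|0x1D=0x182DD
Completed: cp=U+182DD (starts at byte 11)
Byte[15]=2C: 1-byte ASCII. cp=U+002C

Answer: 0 1 4 6 8 11 15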